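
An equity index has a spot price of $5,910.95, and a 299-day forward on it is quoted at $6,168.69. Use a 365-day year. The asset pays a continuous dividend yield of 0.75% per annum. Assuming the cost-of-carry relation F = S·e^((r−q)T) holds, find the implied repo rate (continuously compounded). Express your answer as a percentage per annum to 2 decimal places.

From F = S·e^((r−q)T): (r − q) = ln(F/S)/T
ln(6168.69/5910.95) = ln(1.043604) = 0.042680
(r − q) = 0.042680 / (299/365) = 0.052101
r = ln(F/S)/T + q = 0.052101 + 0.0075 = 0.059601
r = 5.96%

5.96%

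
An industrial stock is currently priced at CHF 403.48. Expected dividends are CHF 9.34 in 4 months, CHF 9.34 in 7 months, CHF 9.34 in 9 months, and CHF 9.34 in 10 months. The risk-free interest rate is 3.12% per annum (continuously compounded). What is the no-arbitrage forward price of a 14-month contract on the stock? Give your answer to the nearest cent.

CHF 380.44

PV(dividends) I = 9.34·e^(−0.0312·4/12) + 9.34·e^(−0.0312·7/12) + 9.34·e^(−0.0312·9/12) + 9.34·e^(−0.0312·10/12)
I = 9.2434 + 9.1715 + 9.1240 + 9.1003 = 36.6392
F = (S − I)·e^(rT) = (403.48 − 36.6392) · e^(0.0312·14/12)
= 366.8408 · e^0.036400 = 366.8408 × 1.037071 = CHF 380.44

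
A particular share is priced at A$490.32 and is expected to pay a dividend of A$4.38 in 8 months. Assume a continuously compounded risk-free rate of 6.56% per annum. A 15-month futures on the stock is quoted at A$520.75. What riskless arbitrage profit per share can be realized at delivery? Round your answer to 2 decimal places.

PV(dividends) I = 4.38·e^(−0.0656·8/12) = 4.1926
Fair futures F* = (S − I)·e^(rT) = (490.32 − 4.1926)·e^0.082000 = 486.1274 × 1.085456 = 527.6699
Market A$520.75 < fair 527.6699: forward underpriced → reverse cash-and-carry (short the stock, invest proceeds at r, pay the dividends, go long the forward).
Profit at T = |F_mkt − F*| = |520.75 − 527.6699| = A$6.92 per share

A$6.92 per share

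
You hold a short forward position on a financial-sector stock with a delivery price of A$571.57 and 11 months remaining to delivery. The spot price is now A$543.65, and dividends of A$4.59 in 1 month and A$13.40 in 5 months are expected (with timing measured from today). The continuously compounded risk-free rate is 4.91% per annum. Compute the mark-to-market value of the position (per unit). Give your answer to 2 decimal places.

PV(remaining dividends) I = 4.59·e^(−0.0491·1/12) + 13.40·e^(−0.0491·5/12) = 17.6999
Current forward F = (S − I)·e^(rT) = (543.65 − 17.6999)·e^(0.0491·11/12) = 525.9501 × 1.046037 = 550.1633
Value (long) = (F − K)·e^(−rT) = (550.1633 − 571.57) × 0.955990 = -20.4646
Short position value = −(long value) = A$20.46

A$20.46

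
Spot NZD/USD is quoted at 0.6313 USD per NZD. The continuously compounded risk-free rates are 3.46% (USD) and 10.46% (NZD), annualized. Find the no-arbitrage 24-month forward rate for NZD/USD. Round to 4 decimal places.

0.5488

F = S·e^((r_USD − r_NZD)T) = 0.6313 · e^((0.0346 − 0.1046) × 24/12)
= 0.6313 · e^-0.140000 = 0.6313 × 0.869358
F = 0.5488 USD per NZD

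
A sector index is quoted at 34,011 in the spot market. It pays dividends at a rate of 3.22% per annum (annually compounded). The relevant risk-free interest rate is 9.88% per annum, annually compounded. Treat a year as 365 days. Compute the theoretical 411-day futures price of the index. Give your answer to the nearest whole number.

36,492

F = S · (1+r)^T / (1+q)^T
= 34011 × 1.111925 / 1.036331 = 34011 × 1.072944
F = 36,492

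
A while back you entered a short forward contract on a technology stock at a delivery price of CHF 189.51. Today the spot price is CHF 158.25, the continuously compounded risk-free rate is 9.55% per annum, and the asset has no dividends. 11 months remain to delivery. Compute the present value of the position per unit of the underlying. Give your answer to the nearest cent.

CHF 15.38

Current fair forward for the remaining 11 months: F = S·e^(r·T), r = 0.0955
F = 158.25 · e^(0.0955 × 11/12) = 158.25 × 1.091488 = 172.7280
Value of long forward = (F − K)·e^(−rT) = (172.7280 − 189.51) · e^(−0.0955·11/12)
= -16.7820 × 0.916181 = -15.38
Short position value = −(long value) = CHF 15.38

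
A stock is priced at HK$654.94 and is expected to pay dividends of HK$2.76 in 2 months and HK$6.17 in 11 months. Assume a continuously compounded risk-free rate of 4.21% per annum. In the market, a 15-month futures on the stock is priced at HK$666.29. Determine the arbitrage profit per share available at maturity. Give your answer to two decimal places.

PV(dividends) I = 2.76·e^(−0.0421·2/12) + 6.17·e^(−0.0421·11/12) = 8.6771
Fair futures F* = (S − I)·e^(rT) = (654.94 − 8.6771)·e^0.052625 = 646.2629 × 1.054034 = 681.1831
Market HK$666.29 < fair 681.1831: forward underpriced → reverse cash-and-carry (short the stock, invest proceeds at r, pay the dividends, go long the forward).
Profit at T = |F_mkt − F*| = |666.29 − 681.1831| = HK$14.89 per share

HK$14.89 per share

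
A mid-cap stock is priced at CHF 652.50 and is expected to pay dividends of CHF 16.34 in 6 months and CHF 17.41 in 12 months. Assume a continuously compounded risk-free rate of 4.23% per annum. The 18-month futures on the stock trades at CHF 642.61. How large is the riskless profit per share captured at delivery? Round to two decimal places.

CHF 17.80 per share

PV(dividends) I = 16.34·e^(−0.0423·6/12) + 17.41·e^(−0.0423·12/12) = 32.6870
Fair futures F* = (S − I)·e^(rT) = (652.50 − 32.6870)·e^0.063450 = 619.8130 × 1.065506 = 660.4145
Market CHF 642.61 < fair 660.4145: forward underpriced → reverse cash-and-carry (short the stock, invest proceeds at r, pay the dividends, go long the forward).
Profit at T = |F_mkt − F*| = |642.61 − 660.4145| = CHF 17.80 per share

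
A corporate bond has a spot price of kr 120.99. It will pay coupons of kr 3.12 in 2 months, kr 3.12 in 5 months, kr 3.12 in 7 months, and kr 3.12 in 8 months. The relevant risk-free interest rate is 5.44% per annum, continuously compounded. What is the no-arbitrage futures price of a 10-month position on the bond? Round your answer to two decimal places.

kr 113.86

PV(coupons) I = 3.12·e^(−0.0544·2/12) + 3.12·e^(−0.0544·5/12) + 3.12·e^(−0.0544·7/12) + 3.12·e^(−0.0544·8/12)
I = 3.0918 + 3.0501 + 3.0225 + 3.0089 = 12.1733
F = (S − I)·e^(rT) = (120.99 − 12.1733) · e^(0.0544·10/12)
= 108.8167 · e^0.045333 = 108.8167 × 1.046376 = kr 113.86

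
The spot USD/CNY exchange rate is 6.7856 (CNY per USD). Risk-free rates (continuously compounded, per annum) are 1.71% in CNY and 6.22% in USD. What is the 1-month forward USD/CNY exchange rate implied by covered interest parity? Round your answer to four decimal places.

F = S·e^((r_CNY − r_USD)T) = 6.7856 · e^((0.0171 − 0.0622) × 1/12)
= 6.7856 · e^-0.003758 = 6.7856 × 0.996249
F = 6.7601 CNY per USD

6.7601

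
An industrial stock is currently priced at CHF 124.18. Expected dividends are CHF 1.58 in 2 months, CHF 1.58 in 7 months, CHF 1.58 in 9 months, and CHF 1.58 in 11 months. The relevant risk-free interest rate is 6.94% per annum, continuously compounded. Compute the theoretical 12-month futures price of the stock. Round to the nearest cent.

PV(dividends) I = 1.58·e^(−0.0694·2/12) + 1.58·e^(−0.0694·7/12) + 1.58·e^(−0.0694·9/12) + 1.58·e^(−0.0694·11/12)
I = 1.5618 + 1.5173 + 1.4999 + 1.4826 = 6.0616
F = (S − I)·e^(rT) = (124.18 − 6.0616) · e^(0.0694·12/12)
= 118.1184 · e^0.069400 = 118.1184 × 1.071865 = CHF 126.61

CHF 126.61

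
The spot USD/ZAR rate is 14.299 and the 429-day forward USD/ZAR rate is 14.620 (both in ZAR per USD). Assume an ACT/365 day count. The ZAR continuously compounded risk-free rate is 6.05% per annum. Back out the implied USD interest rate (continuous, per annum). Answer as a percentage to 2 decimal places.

4.16%

F = S·e^((r_ZAR − r_USD)T) ⇒ r_USD = r_ZAR − ln(F/S)/T
ln(14.620/14.299) = 0.022201; /(429/365) = 0.018889
r_USD = 0.0605 − 0.018889 = 0.041611
r_USD = 4.16%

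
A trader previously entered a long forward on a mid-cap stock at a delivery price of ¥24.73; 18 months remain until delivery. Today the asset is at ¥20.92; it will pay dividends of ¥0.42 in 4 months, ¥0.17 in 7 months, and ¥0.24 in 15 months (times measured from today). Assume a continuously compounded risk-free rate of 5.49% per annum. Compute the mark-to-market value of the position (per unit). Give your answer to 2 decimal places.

PV(remaining dividends) I = 0.42·e^(−0.0549·4/12) + 0.17·e^(−0.0549·7/12) + 0.24·e^(−0.0549·15/12) = 0.8011
Current forward F = (S − I)·e^(rT) = (20.92 − 0.8011)·e^(0.0549·18/12) = 20.1189 × 1.085836 = 21.8458
Value (long) = (F − K)·e^(−rT) = (21.8458 − 24.73) × 0.920950 = -2.6562
Value = -¥2.66

-¥2.66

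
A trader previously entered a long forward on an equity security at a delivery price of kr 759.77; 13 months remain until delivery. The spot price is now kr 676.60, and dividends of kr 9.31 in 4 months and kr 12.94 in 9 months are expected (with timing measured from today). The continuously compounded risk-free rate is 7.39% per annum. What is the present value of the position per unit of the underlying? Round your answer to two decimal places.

-kr 46.04

PV(remaining dividends) I = 9.31·e^(−0.0739·4/12) + 12.94·e^(−0.0739·9/12) = 21.3258
Current forward F = (S − I)·e^(rT) = (676.60 − 21.3258)·e^(0.0739·13/12) = 655.2742 × 1.083350 = 709.8913
Value (long) = (F − K)·e^(−rT) = (709.8913 − 759.77) × 0.923062 = -46.0411
Value = -kr 46.04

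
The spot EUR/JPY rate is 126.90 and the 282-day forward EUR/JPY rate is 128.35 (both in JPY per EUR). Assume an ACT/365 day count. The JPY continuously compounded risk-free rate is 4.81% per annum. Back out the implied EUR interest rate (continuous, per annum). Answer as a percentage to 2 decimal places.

3.34%

F = S·e^((r_JPY − r_EUR)T) ⇒ r_EUR = r_JPY − ln(F/S)/T
ln(128.35/126.90) = 0.011362; /(282/365) = 0.014706
r_EUR = 0.0481 − 0.014706 = 0.033394
r_EUR = 3.34%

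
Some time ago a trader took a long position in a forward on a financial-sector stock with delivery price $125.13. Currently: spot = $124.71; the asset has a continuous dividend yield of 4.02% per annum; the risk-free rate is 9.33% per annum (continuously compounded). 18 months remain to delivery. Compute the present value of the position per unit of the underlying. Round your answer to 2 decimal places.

$8.62

Current fair forward for the remaining 18 months: F = S·e^((r − q)·T), (r − q) = 0.0933 − 0.0402 = 0.0531
F = 124.71 · e^(0.0531 × 18/12) = 124.71 × 1.082908 = 135.0495
Value of long forward = (F − K)·e^(−rT) = (135.0495 − 125.13) · e^(−0.0933·18/12)
= 9.9195 × 0.869402 = 8.62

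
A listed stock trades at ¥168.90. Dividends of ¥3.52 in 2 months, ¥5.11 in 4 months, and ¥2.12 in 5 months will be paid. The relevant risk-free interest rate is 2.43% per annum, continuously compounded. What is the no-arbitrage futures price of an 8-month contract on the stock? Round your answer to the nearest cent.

PV(dividends) I = 3.52·e^(−0.0243·2/12) + 5.11·e^(−0.0243·4/12) + 2.12·e^(−0.0243·5/12)
I = 3.5058 + 5.0688 + 2.0986 = 10.6732
F = (S − I)·e^(rT) = (168.90 − 10.6732) · e^(0.0243·8/12)
= 158.2268 · e^0.016200 = 158.2268 × 1.016332 = ¥160.81

¥160.81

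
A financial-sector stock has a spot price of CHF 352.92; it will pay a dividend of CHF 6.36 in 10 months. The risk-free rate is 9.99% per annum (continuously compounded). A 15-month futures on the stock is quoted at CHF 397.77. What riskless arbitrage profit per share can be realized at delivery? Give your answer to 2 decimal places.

PV(dividends) I = 6.36·e^(−0.0999·10/12) = 5.8520
Fair futures F* = (S − I)·e^(rT) = (352.92 − 5.8520)·e^0.124875 = 347.0680 × 1.133007 = 393.2305
Market CHF 397.77 > fair 393.2305: forward overpriced → cash-and-carry (borrow at r, buy the stock and collect the dividends, short the forward).
Profit at T = |F_mkt − F*| = |397.77 − 393.2305| = CHF 4.54 per share

CHF 4.54 per share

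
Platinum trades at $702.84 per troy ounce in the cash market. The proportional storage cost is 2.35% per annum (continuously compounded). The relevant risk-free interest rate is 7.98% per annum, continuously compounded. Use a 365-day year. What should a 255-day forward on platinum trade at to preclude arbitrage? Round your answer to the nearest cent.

$755.44 per troy ounce

Net carry = r + u − y = 0.0798 + 0.0235 − 0.0000 = 0.1033
F = S·e^((r+u−y)T) = 702.84 · e^(0.1033 × 255/365) = 702.84 · e^0.072168
= 702.84 × 1.074836 = $755.44 per troy ounce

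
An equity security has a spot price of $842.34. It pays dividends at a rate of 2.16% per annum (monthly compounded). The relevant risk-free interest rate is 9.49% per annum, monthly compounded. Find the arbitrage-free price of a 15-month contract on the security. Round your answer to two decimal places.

F = S · (1+r/12)^(12T) / (1+q/12)^(12T)
= 842.34 × 1.125422 / 1.027343 = 842.34 × 1.095469
F = $922.76

$922.76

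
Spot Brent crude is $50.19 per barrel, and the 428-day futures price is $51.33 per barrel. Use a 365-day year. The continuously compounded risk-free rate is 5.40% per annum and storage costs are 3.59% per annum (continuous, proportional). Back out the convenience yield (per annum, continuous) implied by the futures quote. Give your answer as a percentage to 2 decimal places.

7.07%

F = S·e^((r+u−y)T) ⇒ (r+u−y) = ln(F/S)/T
ln(51.33/50.19) = 0.022460; /T ⇒ 0.019154
y = r + u − ln(F/S)/T = 0.0540 + 0.0359 − 0.019154 = 0.070746
y = 7.07%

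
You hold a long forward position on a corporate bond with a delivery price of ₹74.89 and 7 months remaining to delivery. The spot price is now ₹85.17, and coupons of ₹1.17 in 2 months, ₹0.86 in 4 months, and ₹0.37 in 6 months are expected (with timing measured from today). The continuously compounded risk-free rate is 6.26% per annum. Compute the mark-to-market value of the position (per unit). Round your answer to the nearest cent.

PV(remaining coupons) I = 1.17·e^(−0.0626·2/12) + 0.86·e^(−0.0626·4/12) + 0.37·e^(−0.0626·6/12) = 2.3587
Current forward F = (S − I)·e^(rT) = (85.17 − 2.3587)·e^(0.0626·7/12) = 82.8113 × 1.037192 = 85.8912
Value (long) = (F − K)·e^(−rT) = (85.8912 − 74.89) × 0.964142 = 10.6067
Value = ₹10.61

₹10.61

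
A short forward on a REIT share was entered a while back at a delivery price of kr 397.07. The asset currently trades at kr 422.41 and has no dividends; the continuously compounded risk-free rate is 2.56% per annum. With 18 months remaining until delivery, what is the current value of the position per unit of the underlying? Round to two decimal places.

Current fair forward for the remaining 18 months: F = S·e^(r·T), r = 0.0256
F = 422.41 · e^(0.0256 × 18/12) = 422.41 × 1.039147 = 438.9461
Value of long forward = (F − K)·e^(−rT) = (438.9461 − 397.07) · e^(−0.0256·18/12)
= 41.8761 × 0.962328 = 40.30
Short position value = −(long value) = -kr 40.30

-kr 40.30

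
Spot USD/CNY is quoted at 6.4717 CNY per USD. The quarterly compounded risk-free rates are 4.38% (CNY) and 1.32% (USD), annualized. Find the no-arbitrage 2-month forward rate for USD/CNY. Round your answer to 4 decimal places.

By covered interest parity, F = S · (1+r_CNY/4)^(4T) / (1+r_USD/4)^(4T)
= 6.4717 × 1.007287 / 1.002199 = 6.4717 × 1.005077
F = 6.5046 CNY per USD

6.5046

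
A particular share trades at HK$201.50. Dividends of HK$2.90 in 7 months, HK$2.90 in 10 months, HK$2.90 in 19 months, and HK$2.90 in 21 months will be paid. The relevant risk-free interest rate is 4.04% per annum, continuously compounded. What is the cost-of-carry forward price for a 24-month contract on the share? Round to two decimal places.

HK$206.47

PV(dividends) I = 2.90·e^(−0.0404·7/12) + 2.90·e^(−0.0404·10/12) + 2.90·e^(−0.0404·19/12) + 2.90·e^(−0.0404·21/12)
I = 2.8325 + 2.8040 + 2.7203 + 2.7020 = 11.0588
F = (S − I)·e^(rT) = (201.50 − 11.0588) · e^(0.0404·24/12)
= 190.4412 · e^0.080800 = 190.4412 × 1.084154 = HK$206.47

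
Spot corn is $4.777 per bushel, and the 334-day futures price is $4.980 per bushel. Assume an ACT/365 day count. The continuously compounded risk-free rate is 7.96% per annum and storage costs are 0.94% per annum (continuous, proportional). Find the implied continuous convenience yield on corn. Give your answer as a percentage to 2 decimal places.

F = S·e^((r+u−y)T) ⇒ (r+u−y) = ln(F/S)/T
ln(4.980/4.777) = 0.041617; /T ⇒ 0.045480
y = r + u − ln(F/S)/T = 0.0796 + 0.0094 − 0.045480 = 0.043520
y = 4.35%

4.35%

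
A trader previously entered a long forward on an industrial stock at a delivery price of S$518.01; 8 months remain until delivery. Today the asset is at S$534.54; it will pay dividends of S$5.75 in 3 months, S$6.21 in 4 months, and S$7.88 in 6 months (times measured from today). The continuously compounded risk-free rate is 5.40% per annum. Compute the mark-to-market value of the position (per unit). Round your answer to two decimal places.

PV(remaining dividends) I = 5.75·e^(−0.0540·3/12) + 6.21·e^(−0.0540·4/12) + 7.88·e^(−0.0540·6/12) = 19.4422
Current forward F = (S − I)·e^(rT) = (534.54 − 19.4422)·e^(0.0540·8/12) = 515.0978 × 1.036656 = 533.9792
Value (long) = (F − K)·e^(−rT) = (533.9792 − 518.01) × 0.964640 = 15.4045
Value = S$15.40

S$15.40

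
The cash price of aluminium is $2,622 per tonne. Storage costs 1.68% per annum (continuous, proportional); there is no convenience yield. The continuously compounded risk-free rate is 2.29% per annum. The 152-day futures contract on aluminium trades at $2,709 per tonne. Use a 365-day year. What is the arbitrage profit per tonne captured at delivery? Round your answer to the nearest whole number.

$43 per tonne

Fair futures: F* = S·e^(carry·T), with carry = (r + u) = 0.0229 + 0.0168 = 0.0397
F* = 2622 · e^(0.0397 × 152/365) = 2622 · e^0.016533 = 2622 × 1.016670 = $2665.7087
Market $2709 > fair $2665.7087: forward overpriced → cash-and-carry (buy spot, short the forward).
At maturity, profit = |F_mkt − F*| = |2709 − 2665.7087| = $43 per tonne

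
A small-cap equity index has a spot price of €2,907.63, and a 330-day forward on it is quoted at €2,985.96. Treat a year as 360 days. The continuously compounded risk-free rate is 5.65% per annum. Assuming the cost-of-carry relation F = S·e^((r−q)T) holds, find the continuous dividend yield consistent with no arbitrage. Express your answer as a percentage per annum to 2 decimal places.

2.75%

From F = S·e^((r−q)T): (r − q) = ln(F/S)/T
ln(2985.96/2907.63) = ln(1.026939) = 0.026583
(r − q) = 0.026583 / (330/360) = 0.029000
q = r − ln(F/S)/T = 0.0565 − 0.029000 = 0.027500
q = 2.75%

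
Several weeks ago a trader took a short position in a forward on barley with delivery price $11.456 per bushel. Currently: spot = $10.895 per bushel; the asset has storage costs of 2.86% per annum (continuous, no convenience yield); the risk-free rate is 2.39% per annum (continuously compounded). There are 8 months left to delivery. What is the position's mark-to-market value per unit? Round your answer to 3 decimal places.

Current fair forward for the remaining 8 months: F = S·e^((r + u)·T), (r + u) = 0.0239 + 0.0286 = 0.0525
F = 10.895 · e^(0.0525 × 8/12) = 10.895 × 1.035620 = 11.2831
Value of long forward = (F − K)·e^(−rT) = (11.2831 − 11.456) · e^(−0.0239·8/12)
= -0.1729 × 0.984193 = -0.170
Short position value = −(long value) = $0.170

$0.170 per bushel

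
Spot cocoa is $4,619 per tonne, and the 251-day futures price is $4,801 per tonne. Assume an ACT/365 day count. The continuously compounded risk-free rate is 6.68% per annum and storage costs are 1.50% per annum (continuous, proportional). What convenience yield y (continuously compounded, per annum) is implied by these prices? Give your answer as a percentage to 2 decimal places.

F = S·e^((r+u−y)T) ⇒ (r+u−y) = ln(F/S)/T
ln(4801/4619) = 0.038646; /T ⇒ 0.056198
y = r + u − ln(F/S)/T = 0.0668 + 0.0150 − 0.056198 = 0.025602
y = 2.56%

2.56%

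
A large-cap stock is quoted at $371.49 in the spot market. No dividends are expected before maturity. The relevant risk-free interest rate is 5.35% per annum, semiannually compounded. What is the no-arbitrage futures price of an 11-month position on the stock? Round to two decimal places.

F = S · (1+r/2)^(2T)
= 371.49 × 1.049587
F = $389.91

$389.91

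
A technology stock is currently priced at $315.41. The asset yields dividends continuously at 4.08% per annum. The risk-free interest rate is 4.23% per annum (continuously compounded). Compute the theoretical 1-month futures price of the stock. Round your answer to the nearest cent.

$315.45

F = S·e^((r − q)T) = 315.41 · e^((0.0423 − 0.0408) × 1/12)
= 315.41 · e^0.000125 = 315.41 × 1.000125
F = $315.45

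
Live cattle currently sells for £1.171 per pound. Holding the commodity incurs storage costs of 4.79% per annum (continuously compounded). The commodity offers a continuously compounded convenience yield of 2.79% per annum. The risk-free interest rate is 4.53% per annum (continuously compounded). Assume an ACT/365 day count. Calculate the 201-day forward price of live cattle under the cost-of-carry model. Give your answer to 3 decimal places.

£1.214 per pound

Net carry = r + u − y = 0.0453 + 0.0479 − 0.0279 = 0.0653
F = S·e^((r+u−y)T) = 1.171 · e^(0.0653 × 201/365) = 1.171 · e^0.035960
= 1.171 × 1.036614 = £1.214 per pound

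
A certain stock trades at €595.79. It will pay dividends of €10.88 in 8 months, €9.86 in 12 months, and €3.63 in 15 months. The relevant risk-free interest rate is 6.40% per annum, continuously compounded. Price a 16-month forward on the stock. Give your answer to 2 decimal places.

€623.79

PV(dividends) I = 10.88·e^(−0.0640·8/12) + 9.86·e^(−0.0640·12/12) + 3.63·e^(−0.0640·15/12)
I = 10.4256 + 9.2487 + 3.3509 = 23.0252
F = (S − I)·e^(rT) = (595.79 − 23.0252) · e^(0.0640·16/12)
= 572.7648 · e^0.085333 = 572.7648 × 1.089080 = €623.79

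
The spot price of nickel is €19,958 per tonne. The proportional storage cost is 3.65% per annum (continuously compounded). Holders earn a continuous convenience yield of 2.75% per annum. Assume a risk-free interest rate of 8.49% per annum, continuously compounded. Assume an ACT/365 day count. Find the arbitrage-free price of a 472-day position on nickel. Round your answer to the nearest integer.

€22,535 per tonne

Net carry = r + u − y = 0.0849 + 0.0365 − 0.0275 = 0.0939
F = S·e^((r+u−y)T) = 19958 · e^(0.0939 × 472/365) = 19958 · e^0.121427
= 19958 × 1.129107 = €22,535 per tonne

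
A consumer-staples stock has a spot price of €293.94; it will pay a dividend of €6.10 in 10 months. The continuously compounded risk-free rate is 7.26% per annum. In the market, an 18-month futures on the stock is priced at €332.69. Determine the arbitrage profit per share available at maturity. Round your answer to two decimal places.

PV(dividends) I = 6.10·e^(−0.0726·10/12) = 5.7419
Fair futures F* = (S − I)·e^(rT) = (293.94 − 5.7419)·e^0.108900 = 288.1981 × 1.115051 = 321.3556
Market €332.69 > fair 321.3556: forward overpriced → cash-and-carry (borrow at r, buy the stock and collect the dividends, short the forward).
Profit at T = |F_mkt − F*| = |332.69 − 321.3556| = €11.33 per share

€11.33 per share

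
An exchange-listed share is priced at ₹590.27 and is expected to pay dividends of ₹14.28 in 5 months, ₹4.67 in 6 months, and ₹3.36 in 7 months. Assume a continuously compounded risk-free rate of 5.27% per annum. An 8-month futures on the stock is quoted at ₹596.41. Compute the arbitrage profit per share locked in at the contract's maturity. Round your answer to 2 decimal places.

₹7.59 per share

PV(dividends) I = 14.28·e^(−0.0527·5/12) + 4.67·e^(−0.0527·6/12) + 3.36·e^(−0.0527·7/12) = 21.7767
Fair futures F* = (S − I)·e^(rT) = (590.27 − 21.7767)·e^0.035133 = 568.4933 × 1.035757 = 588.8209
Market ₹596.41 > fair 588.8209: forward overpriced → cash-and-carry (borrow at r, buy the stock and collect the dividends, short the forward).
Profit at T = |F_mkt − F*| = |596.41 − 588.8209| = ₹7.59 per share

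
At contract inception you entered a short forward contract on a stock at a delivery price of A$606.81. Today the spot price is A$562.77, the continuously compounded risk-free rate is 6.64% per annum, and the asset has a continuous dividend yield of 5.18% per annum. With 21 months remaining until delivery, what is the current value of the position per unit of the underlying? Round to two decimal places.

Current fair forward for the remaining 21 months: F = S·e^((r − q)·T), (r − q) = 0.0664 − 0.0518 = 0.0146
F = 562.77 · e^(0.0146 × 21/12) = 562.77 × 1.025879 = 577.3339
Value of long forward = (F − K)·e^(−rT) = (577.3339 − 606.81) · e^(−0.0664·21/12)
= -29.4761 × 0.890297 = -26.24
Short position value = −(long value) = A$26.24

A$26.24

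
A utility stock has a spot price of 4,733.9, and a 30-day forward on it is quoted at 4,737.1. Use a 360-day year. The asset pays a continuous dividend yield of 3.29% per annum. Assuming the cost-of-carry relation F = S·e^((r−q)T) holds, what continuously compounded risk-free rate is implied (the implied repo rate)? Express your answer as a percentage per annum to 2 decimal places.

From F = S·e^((r−q)T): (r − q) = ln(F/S)/T
ln(4737.1/4733.9) = ln(1.000676) = 0.000676
(r − q) = 0.000676 / (30/360) = 0.008112
r = ln(F/S)/T + q = 0.008112 + 0.0329 = 0.041012
r = 4.10%

4.10%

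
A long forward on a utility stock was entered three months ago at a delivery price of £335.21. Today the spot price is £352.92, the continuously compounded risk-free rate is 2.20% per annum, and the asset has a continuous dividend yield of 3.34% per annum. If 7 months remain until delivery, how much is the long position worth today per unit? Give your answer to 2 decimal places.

Current fair forward for the remaining 7 months: F = S·e^((r − q)·T), (r − q) = 0.0220 − 0.0334 = -0.0114
F = 352.92 · e^(-0.0114 × 7/12) = 352.92 × 0.993372 = 350.5808
Value of long forward = (F − K)·e^(−rT) = (350.5808 − 335.21) · e^(−0.0220·7/12)
= 15.3708 × 0.987249 = 15.17

£15.17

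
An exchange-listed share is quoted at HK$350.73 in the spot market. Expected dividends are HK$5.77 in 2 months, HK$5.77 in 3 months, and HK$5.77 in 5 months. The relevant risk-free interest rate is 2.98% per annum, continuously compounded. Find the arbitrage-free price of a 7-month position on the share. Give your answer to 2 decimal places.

HK$339.41

PV(dividends) I = 5.77·e^(−0.0298·2/12) + 5.77·e^(−0.0298·3/12) + 5.77·e^(−0.0298·5/12)
I = 5.7414 + 5.7272 + 5.6988 = 17.1674
F = (S − I)·e^(rT) = (350.73 − 17.1674) · e^(0.0298·7/12)
= 333.5626 · e^0.017383 = 333.5626 × 1.017535 = HK$339.41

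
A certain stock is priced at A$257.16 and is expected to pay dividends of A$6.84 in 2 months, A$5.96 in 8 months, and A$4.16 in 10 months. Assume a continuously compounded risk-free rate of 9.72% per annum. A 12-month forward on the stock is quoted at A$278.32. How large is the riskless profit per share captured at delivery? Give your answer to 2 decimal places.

PV(dividends) I = 6.84·e^(−0.0972·2/12) + 5.96·e^(−0.0972·8/12) + 4.16·e^(−0.0972·10/12) = 16.1524
Fair forward F* = (S − I)·e^(rT) = (257.16 − 16.1524)·e^0.097200 = 241.0076 × 1.102081 = 265.6099
Market A$278.32 > fair 265.6099: forward overpriced → cash-and-carry (borrow at r, buy the stock and collect the dividends, short the forward).
Profit at T = |F_mkt − F*| = |278.32 − 265.6099| = A$12.71 per share

A$12.71 per share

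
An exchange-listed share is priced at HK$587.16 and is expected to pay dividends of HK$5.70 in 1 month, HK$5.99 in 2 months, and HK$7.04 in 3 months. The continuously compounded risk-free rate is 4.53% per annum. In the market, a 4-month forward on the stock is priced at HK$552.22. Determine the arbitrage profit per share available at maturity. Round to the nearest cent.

PV(dividends) I = 5.70·e^(−0.0453·1/12) + 5.99·e^(−0.0453·2/12) + 7.04·e^(−0.0453·3/12) = 18.5842
Fair forward F* = (S − I)·e^(rT) = (587.16 − 18.5842)·e^0.015100 = 568.5758 × 1.015215 = 577.2267
Market HK$552.22 < fair 577.2267: forward underpriced → reverse cash-and-carry (short the stock, invest proceeds at r, pay the dividends, go long the forward).
Profit at T = |F_mkt − F*| = |552.22 − 577.2267| = HK$25.01 per share

HK$25.01 per share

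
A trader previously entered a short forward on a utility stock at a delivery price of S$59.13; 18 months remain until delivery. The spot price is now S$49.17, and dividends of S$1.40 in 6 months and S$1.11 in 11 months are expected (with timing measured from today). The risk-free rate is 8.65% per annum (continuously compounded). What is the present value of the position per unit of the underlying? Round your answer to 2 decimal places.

S$5.13

PV(remaining dividends) I = 1.40·e^(−0.0865·6/12) + 1.11·e^(−0.0865·11/12) = 2.3661
Current forward F = (S − I)·e^(rT) = (49.17 − 2.3661)·e^(0.0865·18/12) = 46.8039 × 1.138544 = 53.2883
Value (long) = (F − K)·e^(−rT) = (53.2883 − 59.13) × 0.878315 = -5.1309
Short position value = −(long value) = S$5.13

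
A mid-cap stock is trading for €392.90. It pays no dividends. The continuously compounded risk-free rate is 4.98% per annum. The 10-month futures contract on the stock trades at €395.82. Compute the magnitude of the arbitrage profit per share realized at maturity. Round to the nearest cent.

Fair futures: F* = S·e^(carry·T), with carry = r = 0.0498
F* = 392.90 · e^(0.0498 × 10/12) = 392.90 · e^0.041500 = 392.90 × 1.042373 = €409.5484
Market €395.82 < fair €409.5484: forward underpriced → reverse cash-and-carry (short spot, go long the forward).
At maturity, profit = |F_mkt − F*| = |395.82 − 409.5484| = €13.73 per share

€13.73 per share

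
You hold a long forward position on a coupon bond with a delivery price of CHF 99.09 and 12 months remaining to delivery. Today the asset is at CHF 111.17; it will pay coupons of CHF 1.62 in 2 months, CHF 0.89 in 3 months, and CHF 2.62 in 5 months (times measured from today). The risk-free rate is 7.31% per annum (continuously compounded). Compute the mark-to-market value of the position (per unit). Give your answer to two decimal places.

CHF 14.05

PV(remaining coupons) I = 1.62·e^(−0.0731·2/12) + 0.89·e^(−0.0731·3/12) + 2.62·e^(−0.0731·5/12) = 5.0157
Current forward F = (S − I)·e^(rT) = (111.17 − 5.0157)·e^(0.0731·12/12) = 106.1543 × 1.075838 = 114.2048
Value (long) = (F − K)·e^(−rT) = (114.2048 − 99.09) × 0.929508 = 14.0493
Value = CHF 14.05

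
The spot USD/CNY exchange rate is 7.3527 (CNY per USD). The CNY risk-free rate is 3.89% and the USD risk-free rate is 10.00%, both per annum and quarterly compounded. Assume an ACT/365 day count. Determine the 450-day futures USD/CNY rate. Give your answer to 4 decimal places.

6.8279

By covered interest parity, F = S · (1+r_CNY/4)^(4T) / (1+r_USD/4)^(4T)
= 7.3527 × 1.048884 / 1.129496 = 7.3527 × 0.928630
F = 6.8279 CNY per USD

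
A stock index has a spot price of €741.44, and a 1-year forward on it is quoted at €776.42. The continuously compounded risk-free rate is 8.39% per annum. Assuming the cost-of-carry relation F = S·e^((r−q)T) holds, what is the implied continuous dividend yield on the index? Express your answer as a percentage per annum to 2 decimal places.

From F = S·e^((r−q)T): (r − q) = ln(F/S)/T
ln(776.42/741.44) = ln(1.047178) = 0.046099
(r − q) = 0.046099 / (1) = 0.046099
q = r − ln(F/S)/T = 0.0839 − 0.046099 = 0.037801
q = 3.78%

3.78%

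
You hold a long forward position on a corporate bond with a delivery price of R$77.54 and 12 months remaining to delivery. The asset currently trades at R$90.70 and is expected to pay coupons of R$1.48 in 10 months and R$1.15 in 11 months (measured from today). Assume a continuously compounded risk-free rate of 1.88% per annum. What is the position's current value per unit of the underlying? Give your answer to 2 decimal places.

PV(remaining coupons) I = 1.48·e^(−0.0188·10/12) + 1.15·e^(−0.0188·11/12) = 2.5873
Current forward F = (S − I)·e^(rT) = (90.70 − 2.5873)·e^(0.0188·12/12) = 88.1127 × 1.018978 = 89.7849
Value (long) = (F − K)·e^(−rT) = (89.7849 − 77.54) × 0.981376 = 12.0169
Value = R$12.02

R$12.02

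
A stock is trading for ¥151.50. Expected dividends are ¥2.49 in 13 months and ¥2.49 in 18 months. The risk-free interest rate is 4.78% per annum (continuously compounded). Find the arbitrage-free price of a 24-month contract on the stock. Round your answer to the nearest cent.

PV(dividends) I = 2.49·e^(−0.0478·13/12) + 2.49·e^(−0.0478·18/12)
I = 2.3643 + 2.3177 = 4.6820
F = (S − I)·e^(rT) = (151.50 − 4.6820) · e^(0.0478·24/12)
= 146.8180 · e^0.095600 = 146.8180 × 1.100319 = ¥161.55

¥161.55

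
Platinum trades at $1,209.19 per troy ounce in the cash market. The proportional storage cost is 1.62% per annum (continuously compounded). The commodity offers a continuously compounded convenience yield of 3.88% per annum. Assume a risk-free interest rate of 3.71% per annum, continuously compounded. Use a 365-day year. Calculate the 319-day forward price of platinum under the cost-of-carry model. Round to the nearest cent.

Net carry = r + u − y = 0.0371 + 0.0162 − 0.0388 = 0.0145
F = S·e^((r+u−y)T) = 1209.19 · e^(0.0145 × 319/365) = 1209.19 · e^0.01267260
= 1209.19 × 1.01275324 = $1,224.61 per troy ounce

$1,224.61 per troy ounce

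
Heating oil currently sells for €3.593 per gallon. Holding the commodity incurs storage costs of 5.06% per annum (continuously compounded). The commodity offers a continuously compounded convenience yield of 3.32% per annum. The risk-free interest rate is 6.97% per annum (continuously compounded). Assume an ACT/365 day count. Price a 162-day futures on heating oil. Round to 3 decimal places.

Net carry = r + u − y = 0.0697 + 0.0506 − 0.0332 = 0.0871
F = S·e^((r+u−y)T) = 3.593 · e^(0.0871 × 162/365) = 3.593 · e^0.038658
= 3.593 × 1.039415 = €3.735 per gallon

€3.735 per gallon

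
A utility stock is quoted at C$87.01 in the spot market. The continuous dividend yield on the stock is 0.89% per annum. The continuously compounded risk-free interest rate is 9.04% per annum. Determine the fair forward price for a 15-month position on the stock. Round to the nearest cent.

F = S·e^((r − q)T) = 87.01 · e^((0.0904 − 0.0089) × 15/12)
= 87.01 · e^0.101875 = 87.01 × 1.107245
F = C$96.34

C$96.34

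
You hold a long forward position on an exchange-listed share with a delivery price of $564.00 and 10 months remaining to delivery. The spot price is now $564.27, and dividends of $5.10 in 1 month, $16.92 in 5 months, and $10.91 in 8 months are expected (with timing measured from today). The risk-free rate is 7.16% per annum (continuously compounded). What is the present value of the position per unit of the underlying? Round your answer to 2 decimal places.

PV(remaining dividends) I = 5.10·e^(−0.0716·1/12) + 16.92·e^(−0.0716·5/12) + 10.91·e^(−0.0716·8/12) = 31.8938
Current forward F = (S − I)·e^(rT) = (564.27 − 31.8938)·e^(0.0716·10/12) = 532.3762 × 1.061483 = 565.1083
Value (long) = (F − K)·e^(−rT) = (565.1083 − 564.00) × 0.942079 = 1.0441
Value = $1.04

$1.04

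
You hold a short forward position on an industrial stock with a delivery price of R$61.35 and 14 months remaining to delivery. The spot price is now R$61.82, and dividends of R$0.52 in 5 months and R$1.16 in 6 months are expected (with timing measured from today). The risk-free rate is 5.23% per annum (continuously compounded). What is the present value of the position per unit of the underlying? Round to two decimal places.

-R$2.46

PV(remaining dividends) I = 0.52·e^(−0.0523·5/12) + 1.16·e^(−0.0523·6/12) = 1.6389
Current forward F = (S − I)·e^(rT) = (61.82 − 1.6389)·e^(0.0523·14/12) = 60.1811 × 1.062917 = 63.9675
Value (long) = (F − K)·e^(−rT) = (63.9675 − 61.35) × 0.940808 = 2.4626
Short position value = −(long value) = -R$2.46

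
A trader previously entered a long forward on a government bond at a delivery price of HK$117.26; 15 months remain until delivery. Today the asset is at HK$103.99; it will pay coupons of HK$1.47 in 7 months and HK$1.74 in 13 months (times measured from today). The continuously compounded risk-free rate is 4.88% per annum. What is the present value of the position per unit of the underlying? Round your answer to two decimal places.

-HK$9.41

PV(remaining coupons) I = 1.47·e^(−0.0488·7/12) + 1.74·e^(−0.0488·13/12) = 3.0791
Current forward F = (S − I)·e^(rT) = (103.99 − 3.0791)·e^(0.0488·15/12) = 100.9109 × 1.062899 = 107.2581
Value (long) = (F − K)·e^(−rT) = (107.2581 − 117.26) × 0.940823 = -9.4100
Value = -HK$9.41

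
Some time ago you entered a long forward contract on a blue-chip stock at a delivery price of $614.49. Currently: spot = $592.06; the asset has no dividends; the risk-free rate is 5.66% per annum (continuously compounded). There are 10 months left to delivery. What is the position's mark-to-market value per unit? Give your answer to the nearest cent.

Current fair forward for the remaining 10 months: F = S·e^(r·T), r = 0.0566
F = 592.06 · e^(0.0566 × 10/12) = 592.06 × 1.048297 = 620.6547
Value of long forward = (F − K)·e^(−rT) = (620.6547 − 614.49) · e^(−0.0566·10/12)
= 6.1647 × 0.953928 = 5.88

$5.88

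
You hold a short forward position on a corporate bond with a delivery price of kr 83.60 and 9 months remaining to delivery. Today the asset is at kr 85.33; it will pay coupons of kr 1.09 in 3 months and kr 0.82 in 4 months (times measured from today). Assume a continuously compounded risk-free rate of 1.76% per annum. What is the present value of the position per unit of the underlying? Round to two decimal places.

PV(remaining coupons) I = 1.09·e^(−0.0176·3/12) + 0.82·e^(−0.0176·4/12) = 1.9004
Current forward F = (S − I)·e^(rT) = (85.33 − 1.9004)·e^(0.0176·9/12) = 83.4296 × 1.013288 = 84.5382
Value (long) = (F − K)·e^(−rT) = (84.5382 − 83.60) × 0.986887 = 0.9259
Short position value = −(long value) = -kr 0.93

-kr 0.93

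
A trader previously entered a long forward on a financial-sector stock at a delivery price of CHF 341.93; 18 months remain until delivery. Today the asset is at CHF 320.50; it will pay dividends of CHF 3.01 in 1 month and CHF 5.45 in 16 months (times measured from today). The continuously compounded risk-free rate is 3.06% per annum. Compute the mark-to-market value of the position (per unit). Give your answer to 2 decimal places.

-CHF 14.32

PV(remaining dividends) I = 3.01·e^(−0.0306·1/12) + 5.45·e^(−0.0306·16/12) = 8.2344
Current forward F = (S − I)·e^(rT) = (320.50 − 8.2344)·e^(0.0306·18/12) = 312.2656 × 1.046970 = 326.9327
Value (long) = (F − K)·e^(−rT) = (326.9327 − 341.93) × 0.955137 = -14.3245
Value = -CHF 14.32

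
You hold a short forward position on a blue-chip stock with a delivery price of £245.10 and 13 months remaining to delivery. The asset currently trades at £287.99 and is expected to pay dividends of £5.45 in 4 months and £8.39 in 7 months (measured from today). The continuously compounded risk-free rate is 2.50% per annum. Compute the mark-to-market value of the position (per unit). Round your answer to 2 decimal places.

-£35.77

PV(remaining dividends) I = 5.45·e^(−0.0250·4/12) + 8.39·e^(−0.0250·7/12) = 13.6733
Current forward F = (S − I)·e^(rT) = (287.99 − 13.6733)·e^(0.0250·13/12) = 274.3167 × 1.027453 = 281.8475
Value (long) = (F − K)·e^(−rT) = (281.8475 − 245.10) × 0.973280 = 35.7656
Short position value = −(long value) = -£35.77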